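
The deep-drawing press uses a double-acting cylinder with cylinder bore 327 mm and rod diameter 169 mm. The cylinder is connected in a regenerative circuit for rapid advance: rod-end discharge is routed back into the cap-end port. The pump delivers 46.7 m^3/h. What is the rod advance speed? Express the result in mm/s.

v ≈ 578 mm/s

In regeneration the rod-end outflow joins the pump flow into the cap end, so the net volume the pump must supply per unit advance equals the rod cross-section area.
Rod cross-section A_rod = π/4 × (169 mm)² = 22430 mm^2
v = Q_pump / A_rod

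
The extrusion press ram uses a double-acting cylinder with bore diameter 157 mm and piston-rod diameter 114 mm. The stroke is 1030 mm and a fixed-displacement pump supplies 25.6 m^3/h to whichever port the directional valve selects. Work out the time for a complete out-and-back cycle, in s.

t ≈ 4.13 s

Cap-side area A_cap = π/4 × (157 mm)² = 19360 mm^2
Rod-side annular area A_ann = π/4 × (157² − 114²) = 9152 mm^2
t_ext = A_cap·L/Q = 2.804 s
t_ret = A_ann·L/Q = 1.326 s
t_cycle = t_ext + t_ret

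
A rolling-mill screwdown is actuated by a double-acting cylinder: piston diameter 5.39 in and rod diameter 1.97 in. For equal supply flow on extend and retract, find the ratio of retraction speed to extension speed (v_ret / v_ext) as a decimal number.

Cap-side area A_cap = π/4 × (5.39 in)² = 22.82 in^2
Rod-side annular area A_ann = π/4 × (5.39² − 1.97²) = 19.77 in^2
For equal Q, v ∝ 1/A, so v_ret/v_ext = A_cap/A_ann.

v_ret/v_ext ≈ 1.15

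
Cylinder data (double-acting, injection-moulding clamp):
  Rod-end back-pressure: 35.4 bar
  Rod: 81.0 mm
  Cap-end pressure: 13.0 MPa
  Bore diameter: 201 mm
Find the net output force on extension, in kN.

F ≈ 318 kN

Cap-side area A_cap = π/4 × (201 mm)² = 31730 mm^2
Rod-side annular area A_ann = π/4 × (201² − 81.0²) = 26580 mm^2
Net thrust = P_cap·A_cap − P_rod·A_ann = 412.5 kN − 94.09 kN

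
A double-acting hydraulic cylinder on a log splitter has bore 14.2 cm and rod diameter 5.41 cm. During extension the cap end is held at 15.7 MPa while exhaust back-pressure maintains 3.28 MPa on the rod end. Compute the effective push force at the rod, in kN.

Cap-side area A_cap = π/4 × (14.2 cm)² = 158.4 cm^2
Rod-side annular area A_ann = π/4 × (14.2² − 5.41²) = 135.4 cm^2
Net thrust = P_cap·A_cap − P_rod·A_ann = 248.6 kN − 44.40 kN

F ≈ 204 kN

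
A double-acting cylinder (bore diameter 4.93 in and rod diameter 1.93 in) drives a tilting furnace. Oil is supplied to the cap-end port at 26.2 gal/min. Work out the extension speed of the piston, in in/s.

Cap-side area A_cap = π/4 × (4.93 in)² = 19.09 in^2
v = Q / A

v ≈ 5.28 in/s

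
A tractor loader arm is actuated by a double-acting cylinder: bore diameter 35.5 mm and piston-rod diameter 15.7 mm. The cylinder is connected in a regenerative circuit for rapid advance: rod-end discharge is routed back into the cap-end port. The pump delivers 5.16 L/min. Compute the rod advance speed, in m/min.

In regeneration the rod-end outflow joins the pump flow into the cap end, so the net volume the pump must supply per unit advance equals the rod cross-section area.
Rod cross-section A_rod = π/4 × (15.7 mm)² = 193.6 mm^2
v = Q_pump / A_rod

v ≈ 26.7 m/min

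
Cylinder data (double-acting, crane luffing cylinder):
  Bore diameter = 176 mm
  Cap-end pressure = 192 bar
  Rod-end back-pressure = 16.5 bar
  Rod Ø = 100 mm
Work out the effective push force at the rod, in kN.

F ≈ 440 kN

Cap-side area A_cap = π/4 × (176 mm)² = 24330 mm^2
Rod-side annular area A_ann = π/4 × (176² − 100²) = 16470 mm^2
Net thrust = P_cap·A_cap − P_rod·A_ann = 467.1 kN − 27.18 kN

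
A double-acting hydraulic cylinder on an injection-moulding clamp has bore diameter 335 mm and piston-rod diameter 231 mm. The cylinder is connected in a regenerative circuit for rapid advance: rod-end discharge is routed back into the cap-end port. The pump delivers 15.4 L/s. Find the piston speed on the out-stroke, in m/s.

v ≈ 0.367 m/s

In regeneration the rod-end outflow joins the pump flow into the cap end, so the net volume the pump must supply per unit advance equals the rod cross-section area.
Rod cross-section A_rod = π/4 × (231 mm)² = 41910 mm^2
v = Q_pump / A_rod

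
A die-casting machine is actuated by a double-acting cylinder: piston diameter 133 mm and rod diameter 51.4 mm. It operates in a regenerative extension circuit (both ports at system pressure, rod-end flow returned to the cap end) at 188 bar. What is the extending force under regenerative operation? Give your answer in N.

F ≈ 39000 N

With equal pressure on both faces, forces on the annular region cancel; the net push is pressure × rod cross-section.
Rod cross-section A_rod = π/4 × (51.4 mm)² = 2075 mm^2
F = P × A_rod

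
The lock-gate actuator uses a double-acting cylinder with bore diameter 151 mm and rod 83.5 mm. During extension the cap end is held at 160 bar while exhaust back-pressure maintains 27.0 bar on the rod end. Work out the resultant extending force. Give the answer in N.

Cap-side area A_cap = π/4 × (151 mm)² = 17910 mm^2
Rod-side annular area A_ann = π/4 × (151² − 83.5²) = 12430 mm^2
Net thrust = P_cap·A_cap − P_rod·A_ann = 2.865e5 N − 33570 N

F ≈ 2.53e5 N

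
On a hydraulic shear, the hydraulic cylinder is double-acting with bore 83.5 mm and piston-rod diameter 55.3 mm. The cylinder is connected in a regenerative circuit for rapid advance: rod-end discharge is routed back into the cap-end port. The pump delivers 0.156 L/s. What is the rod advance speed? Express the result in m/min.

In regeneration the rod-end outflow joins the pump flow into the cap end, so the net volume the pump must supply per unit advance equals the rod cross-section area.
Rod cross-section A_rod = π/4 × (55.3 mm)² = 2402 mm^2
v = Q_pump / A_rod

v ≈ 3.90 m/min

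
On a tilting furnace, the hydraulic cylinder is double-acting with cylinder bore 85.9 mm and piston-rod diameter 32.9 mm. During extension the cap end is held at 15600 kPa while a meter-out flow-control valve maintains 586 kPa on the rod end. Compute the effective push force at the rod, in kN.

F ≈ 87.5 kN

Cap-side area A_cap = π/4 × (85.9 mm)² = 5795 mm^2
Rod-side annular area A_ann = π/4 × (85.9² − 32.9²) = 4945 mm^2
Net thrust = P_cap·A_cap − P_rod·A_ann = 90.41 kN − 2.898 kN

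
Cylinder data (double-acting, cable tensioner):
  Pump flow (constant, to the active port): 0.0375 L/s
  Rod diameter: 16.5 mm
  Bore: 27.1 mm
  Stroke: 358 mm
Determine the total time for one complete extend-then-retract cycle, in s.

Cap-side area A_cap = π/4 × (27.1 mm)² = 576.8 mm^2
Rod-side annular area A_ann = π/4 × (27.1² − 16.5²) = 363.0 mm^2
t_ext = A_cap·L/Q = 5.507 s
t_ret = A_ann·L/Q = 3.465 s
t_cycle = t_ext + t_ret

t ≈ 8.97 s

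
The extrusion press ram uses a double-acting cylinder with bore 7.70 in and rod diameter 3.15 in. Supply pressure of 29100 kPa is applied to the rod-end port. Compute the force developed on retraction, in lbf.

F ≈ 1.64e5 lbf

Rod-side annular area A_ann = π/4 × (7.70² − 3.15²) = 38.77 in^2
On retraction the pressure acts on the annular area (bore minus rod).
F = P × A_ann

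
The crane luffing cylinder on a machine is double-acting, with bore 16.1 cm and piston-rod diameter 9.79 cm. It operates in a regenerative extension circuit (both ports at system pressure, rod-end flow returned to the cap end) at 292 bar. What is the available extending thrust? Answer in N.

With equal pressure on both faces, forces on the annular region cancel; the net push is pressure × rod cross-section.
Rod cross-section A_rod = π/4 × (9.79 cm)² = 75.28 cm^2
F = P × A_rod

F ≈ 2.20e5 N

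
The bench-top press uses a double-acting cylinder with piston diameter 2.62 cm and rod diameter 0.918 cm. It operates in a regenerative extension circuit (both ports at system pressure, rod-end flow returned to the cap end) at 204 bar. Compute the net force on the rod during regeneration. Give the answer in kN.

F ≈ 1.35 kN

With equal pressure on both faces, forces on the annular region cancel; the net push is pressure × rod cross-section.
Rod cross-section A_rod = π/4 × (0.918 cm)² = 0.6619 cm^2
F = P × A_rod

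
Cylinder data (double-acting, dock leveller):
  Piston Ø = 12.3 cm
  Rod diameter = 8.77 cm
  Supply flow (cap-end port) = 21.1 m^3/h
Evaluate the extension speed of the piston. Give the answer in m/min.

v ≈ 29.6 m/min

Cap-side area A_cap = π/4 × (12.3 cm)² = 118.8 cm^2
v = Q / A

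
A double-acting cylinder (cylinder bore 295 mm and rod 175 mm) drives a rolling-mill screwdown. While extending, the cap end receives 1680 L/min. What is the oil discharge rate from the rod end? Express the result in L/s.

Q_out ≈ 18.1 L/s

Cap-side area A_cap = π/4 × (295 mm)² = 68350 mm^2
Rod-side annular area A_ann = π/4 × (295² − 175²) = 44300 mm^2
Piston speed v = Q_in/A_cap; rod-end outflow Q_out = v × A_ann = Q_in × A_ann/A_cap.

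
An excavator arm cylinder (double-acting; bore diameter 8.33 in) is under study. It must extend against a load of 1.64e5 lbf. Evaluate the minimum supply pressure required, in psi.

Cap-side area A_cap = π/4 × (8.33 in)² = 54.50 in^2
P = F / A = 1.64e5 lbf / A

P ≈ 3010 psi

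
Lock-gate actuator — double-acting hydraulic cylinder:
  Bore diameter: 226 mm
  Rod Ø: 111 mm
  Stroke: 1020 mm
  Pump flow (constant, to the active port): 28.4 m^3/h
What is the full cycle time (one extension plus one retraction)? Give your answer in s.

t ≈ 9.12 s

Cap-side area A_cap = π/4 × (226 mm)² = 40110 mm^2
Rod-side annular area A_ann = π/4 × (226² − 111²) = 30440 mm^2
t_ext = A_cap·L/Q = 5.187 s
t_ret = A_ann·L/Q = 3.936 s
t_cycle = t_ext + t_ret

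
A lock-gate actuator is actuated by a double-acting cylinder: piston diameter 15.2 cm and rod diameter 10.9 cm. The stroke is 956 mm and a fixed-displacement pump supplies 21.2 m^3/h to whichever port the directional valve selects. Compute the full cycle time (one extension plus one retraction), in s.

t ≈ 4.38 s

Cap-side area A_cap = π/4 × (15.2 cm)² = 181.5 cm^2
Rod-side annular area A_ann = π/4 × (15.2² − 10.9²) = 88.15 cm^2
t_ext = A_cap·L/Q = 2.946 s
t_ret = A_ann·L/Q = 1.431 s
t_cycle = t_ext + t_ret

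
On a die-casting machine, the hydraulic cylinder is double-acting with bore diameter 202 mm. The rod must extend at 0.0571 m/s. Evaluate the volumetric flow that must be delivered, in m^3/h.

Q ≈ 6.59 m^3/h

Cap-side area A_cap = π/4 × (202 mm)² = 32050 mm^2
Q = A × v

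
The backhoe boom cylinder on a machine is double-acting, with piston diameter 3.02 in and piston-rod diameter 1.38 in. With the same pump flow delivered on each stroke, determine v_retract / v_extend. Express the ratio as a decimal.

v_ret/v_ext ≈ 1.26

Cap-side area A_cap = π/4 × (3.02 in)² = 7.163 in^2
Rod-side annular area A_ann = π/4 × (3.02² − 1.38²) = 5.667 in^2
For equal Q, v ∝ 1/A, so v_ret/v_ext = A_cap/A_ann.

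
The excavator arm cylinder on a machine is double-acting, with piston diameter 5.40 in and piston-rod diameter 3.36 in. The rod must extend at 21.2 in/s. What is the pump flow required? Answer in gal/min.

Cap-side area A_cap = π/4 × (5.40 in)² = 22.90 in^2
Q = A × v

Q ≈ 126 gal/min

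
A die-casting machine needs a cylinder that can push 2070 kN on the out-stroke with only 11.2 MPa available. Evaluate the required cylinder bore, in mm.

Extension force acts on the full piston face: F = P × (π/4)D².
D = √(4F / (πP)) = √(4 × 2070 kN / (π × 11.2 MPa))

D ≈ 485 mm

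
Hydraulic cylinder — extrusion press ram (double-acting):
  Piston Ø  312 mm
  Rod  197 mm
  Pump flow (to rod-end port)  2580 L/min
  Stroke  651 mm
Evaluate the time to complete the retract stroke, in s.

Rod-side annular area A_ann = π/4 × (312² − 197²) = 45970 mm^2
Swept volume V = A × L; t = V / Q = A·L / Q

t ≈ 0.696 s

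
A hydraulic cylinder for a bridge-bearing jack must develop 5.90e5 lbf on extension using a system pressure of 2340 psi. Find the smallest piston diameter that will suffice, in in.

D ≈ 17.9 in

Extension force acts on the full piston face: F = P × (π/4)D².
D = √(4F / (πP)) = √(4 × 5.90e5 lbf / (π × 2340 psi))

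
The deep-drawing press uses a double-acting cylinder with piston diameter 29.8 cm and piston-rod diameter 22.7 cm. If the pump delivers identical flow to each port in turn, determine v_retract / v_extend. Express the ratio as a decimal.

v_ret/v_ext ≈ 2.38

Cap-side area A_cap = π/4 × (29.8 cm)² = 697.5 cm^2
Rod-side annular area A_ann = π/4 × (29.8² − 22.7²) = 292.8 cm^2
For equal Q, v ∝ 1/A, so v_ret/v_ext = A_cap/A_ann.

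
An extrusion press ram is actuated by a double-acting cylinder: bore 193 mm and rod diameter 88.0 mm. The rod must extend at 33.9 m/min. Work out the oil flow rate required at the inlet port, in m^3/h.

Q ≈ 59.5 m^3/h

Cap-side area A_cap = π/4 × (193 mm)² = 29260 mm^2
Q = A × v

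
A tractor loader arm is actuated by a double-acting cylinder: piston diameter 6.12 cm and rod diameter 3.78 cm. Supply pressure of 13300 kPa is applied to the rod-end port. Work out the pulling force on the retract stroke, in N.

Rod-side annular area A_ann = π/4 × (6.12² − 3.78²) = 18.19 cm^2
On retraction the pressure acts on the annular area (bore minus rod).
F = P × A_ann

F ≈ 24200 N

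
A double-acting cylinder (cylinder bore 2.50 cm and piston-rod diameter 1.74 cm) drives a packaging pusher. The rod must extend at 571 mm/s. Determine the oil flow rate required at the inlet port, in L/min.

Cap-side area A_cap = π/4 × (2.50 cm)² = 4.909 cm^2
Q = A × v

Q ≈ 16.8 L/min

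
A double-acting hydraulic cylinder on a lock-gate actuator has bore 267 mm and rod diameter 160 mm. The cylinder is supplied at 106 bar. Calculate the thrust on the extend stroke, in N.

Cap-side area A_cap = π/4 × (267 mm)² = 55990 mm^2
F = P × A_cap = 106 bar × A_cap

F ≈ 5.93e5 N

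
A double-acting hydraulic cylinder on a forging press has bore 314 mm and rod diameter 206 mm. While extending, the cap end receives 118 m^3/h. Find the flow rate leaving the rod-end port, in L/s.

Cap-side area A_cap = π/4 × (314 mm)² = 77440 mm^2
Rod-side annular area A_ann = π/4 × (314² − 206²) = 44110 mm^2
Piston speed v = Q_in/A_cap; rod-end outflow Q_out = v × A_ann = Q_in × A_ann/A_cap.

Q_out ≈ 18.7 L/s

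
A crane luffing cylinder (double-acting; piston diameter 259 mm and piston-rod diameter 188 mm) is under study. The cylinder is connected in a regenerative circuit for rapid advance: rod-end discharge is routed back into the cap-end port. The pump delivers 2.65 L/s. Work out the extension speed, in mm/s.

In regeneration the rod-end outflow joins the pump flow into the cap end, so the net volume the pump must supply per unit advance equals the rod cross-section area.
Rod cross-section A_rod = π/4 × (188 mm)² = 27760 mm^2
v = Q_pump / A_rod

v ≈ 95.5 mm/s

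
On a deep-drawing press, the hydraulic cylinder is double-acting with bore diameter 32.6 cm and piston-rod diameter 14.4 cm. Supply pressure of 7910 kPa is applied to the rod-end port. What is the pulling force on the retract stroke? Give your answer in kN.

Rod-side annular area A_ann = π/4 × (32.6² − 14.4²) = 671.8 cm^2
On retraction the pressure acts on the annular area (bore minus rod).
F = P × A_ann

F ≈ 531 kN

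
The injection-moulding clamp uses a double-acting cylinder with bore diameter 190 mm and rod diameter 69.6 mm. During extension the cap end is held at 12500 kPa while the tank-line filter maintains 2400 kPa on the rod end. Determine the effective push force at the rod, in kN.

F ≈ 295 kN

Cap-side area A_cap = π/4 × (190 mm)² = 28350 mm^2
Rod-side annular area A_ann = π/4 × (190² − 69.6²) = 24550 mm^2
Net thrust = P_cap·A_cap − P_rod·A_ann = 354.4 kN − 58.92 kN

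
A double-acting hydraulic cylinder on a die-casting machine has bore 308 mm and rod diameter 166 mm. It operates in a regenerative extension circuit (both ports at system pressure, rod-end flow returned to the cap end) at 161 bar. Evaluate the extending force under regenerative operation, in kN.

F ≈ 348 kN

With equal pressure on both faces, forces on the annular region cancel; the net push is pressure × rod cross-section.
Rod cross-section A_rod = π/4 × (166 mm)² = 21640 mm^2
F = P × A_rod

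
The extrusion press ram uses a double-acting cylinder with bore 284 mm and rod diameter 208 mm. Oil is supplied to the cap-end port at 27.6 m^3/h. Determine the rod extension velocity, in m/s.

Cap-side area A_cap = π/4 × (284 mm)² = 63350 mm^2
v = Q / A

v ≈ 0.121 m/s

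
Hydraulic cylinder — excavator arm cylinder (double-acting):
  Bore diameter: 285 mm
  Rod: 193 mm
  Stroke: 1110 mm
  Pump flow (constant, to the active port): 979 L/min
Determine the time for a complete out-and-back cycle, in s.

t ≈ 6.69 s

Cap-side area A_cap = π/4 × (285 mm)² = 63790 mm^2
Rod-side annular area A_ann = π/4 × (285² − 193²) = 34540 mm^2
t_ext = A_cap·L/Q = 4.340 s
t_ret = A_ann·L/Q = 2.350 s
t_cycle = t_ext + t_ret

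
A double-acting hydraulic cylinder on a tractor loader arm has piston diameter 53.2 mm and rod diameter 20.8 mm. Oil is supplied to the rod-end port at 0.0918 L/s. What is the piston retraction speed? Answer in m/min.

Rod-side annular area A_ann = π/4 × (53.2² − 20.8²) = 1883 mm^2
Flow into the rod-end port fills the annular volume.
v = Q / A

v ≈ 2.93 m/min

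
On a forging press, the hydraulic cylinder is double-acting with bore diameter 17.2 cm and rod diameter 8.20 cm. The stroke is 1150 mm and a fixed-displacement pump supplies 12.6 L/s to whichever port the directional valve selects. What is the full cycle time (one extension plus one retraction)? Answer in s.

Cap-side area A_cap = π/4 × (17.2 cm)² = 232.4 cm^2
Rod-side annular area A_ann = π/4 × (17.2² − 8.20²) = 179.5 cm^2
t_ext = A_cap·L/Q = 2.121 s
t_ret = A_ann·L/Q = 1.639 s
t_cycle = t_ext + t_ret

t ≈ 3.76 s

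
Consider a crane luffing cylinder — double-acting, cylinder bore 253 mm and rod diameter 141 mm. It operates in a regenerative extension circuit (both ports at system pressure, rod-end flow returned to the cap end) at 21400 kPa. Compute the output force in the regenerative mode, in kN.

With equal pressure on both faces, forces on the annular region cancel; the net push is pressure × rod cross-section.
Rod cross-section A_rod = π/4 × (141 mm)² = 15610 mm^2
F = P × A_rod

F ≈ 334 kN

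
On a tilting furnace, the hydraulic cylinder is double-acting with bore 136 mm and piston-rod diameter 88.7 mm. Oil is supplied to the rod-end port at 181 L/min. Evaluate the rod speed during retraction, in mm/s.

v ≈ 361 mm/s

Rod-side annular area A_ann = π/4 × (136² − 88.7²) = 8347 mm^2
Flow into the rod-end port fills the annular volume.
v = Q / A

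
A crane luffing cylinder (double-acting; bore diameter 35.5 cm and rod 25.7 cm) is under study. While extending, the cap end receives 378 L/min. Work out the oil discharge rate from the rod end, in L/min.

Q_out ≈ 180 L/min

Cap-side area A_cap = π/4 × (35.5 cm)² = 989.8 cm^2
Rod-side annular area A_ann = π/4 × (35.5² − 25.7²) = 471.1 cm^2
Piston speed v = Q_in/A_cap; rod-end outflow Q_out = v × A_ann = Q_in × A_ann/A_cap.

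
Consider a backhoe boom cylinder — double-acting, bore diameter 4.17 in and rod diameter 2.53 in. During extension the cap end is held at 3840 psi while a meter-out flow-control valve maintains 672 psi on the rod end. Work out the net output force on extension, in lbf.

F ≈ 46600 lbf

Cap-side area A_cap = π/4 × (4.17 in)² = 13.66 in^2
Rod-side annular area A_ann = π/4 × (4.17² − 2.53²) = 8.630 in^2
Net thrust = P_cap·A_cap − P_rod·A_ann = 52440 lbf − 5799 lbf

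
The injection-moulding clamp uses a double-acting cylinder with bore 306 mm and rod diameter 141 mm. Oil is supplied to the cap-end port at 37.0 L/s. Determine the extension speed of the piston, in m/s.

Cap-side area A_cap = π/4 × (306 mm)² = 73540 mm^2
v = Q / A

v ≈ 0.503 m/s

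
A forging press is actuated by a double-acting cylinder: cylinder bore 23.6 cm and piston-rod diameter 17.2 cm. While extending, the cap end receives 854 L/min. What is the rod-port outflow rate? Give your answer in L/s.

Q_out ≈ 6.67 L/s

Cap-side area A_cap = π/4 × (23.6 cm)² = 437.4 cm^2
Rod-side annular area A_ann = π/4 × (23.6² − 17.2²) = 205.1 cm^2
Piston speed v = Q_in/A_cap; rod-end outflow Q_out = v × A_ann = Q_in × A_ann/A_cap.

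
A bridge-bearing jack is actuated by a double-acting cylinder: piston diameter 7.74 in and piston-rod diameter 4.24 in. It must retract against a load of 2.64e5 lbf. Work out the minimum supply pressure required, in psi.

Rod-side annular area A_ann = π/4 × (7.74² − 4.24²) = 32.93 in^2
Retraction: pressure acts on the annular area.
P = F / A = 2.64e5 lbf / A

P ≈ 8020 psi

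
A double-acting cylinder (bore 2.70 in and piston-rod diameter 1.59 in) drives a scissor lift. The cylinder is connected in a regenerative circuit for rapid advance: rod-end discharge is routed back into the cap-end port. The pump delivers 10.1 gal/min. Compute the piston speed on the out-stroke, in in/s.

v ≈ 19.6 in/s

In regeneration the rod-end outflow joins the pump flow into the cap end, so the net volume the pump must supply per unit advance equals the rod cross-section area.
Rod cross-section A_rod = π/4 × (1.59 in)² = 1.986 in^2
v = Q_pump / A_rod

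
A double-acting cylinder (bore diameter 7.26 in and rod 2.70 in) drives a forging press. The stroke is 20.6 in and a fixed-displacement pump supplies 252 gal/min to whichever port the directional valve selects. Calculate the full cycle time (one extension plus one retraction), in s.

t ≈ 1.64 s

Cap-side area A_cap = π/4 × (7.26 in)² = 41.40 in^2
Rod-side annular area A_ann = π/4 × (7.26² − 2.70²) = 35.67 in^2
t_ext = A_cap·L/Q = 0.8790 s
t_ret = A_ann·L/Q = 0.7574 s
t_cycle = t_ext + t_ret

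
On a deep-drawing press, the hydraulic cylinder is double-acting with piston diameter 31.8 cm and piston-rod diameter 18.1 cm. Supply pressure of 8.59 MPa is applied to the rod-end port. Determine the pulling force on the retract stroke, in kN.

Rod-side annular area A_ann = π/4 × (31.8² − 18.1²) = 536.9 cm^2
On retraction the pressure acts on the annular area (bore minus rod).
F = P × A_ann

F ≈ 461 kN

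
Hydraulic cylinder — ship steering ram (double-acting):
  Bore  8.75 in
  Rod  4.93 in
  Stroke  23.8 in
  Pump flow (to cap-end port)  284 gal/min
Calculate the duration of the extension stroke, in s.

t ≈ 1.31 s

Cap-side area A_cap = π/4 × (8.75 in)² = 60.13 in^2
Swept volume V = A × L; t = V / Q = A·L / Q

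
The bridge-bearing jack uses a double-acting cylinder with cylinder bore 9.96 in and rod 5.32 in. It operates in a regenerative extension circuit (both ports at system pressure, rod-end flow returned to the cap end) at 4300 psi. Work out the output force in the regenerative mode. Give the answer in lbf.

F ≈ 95600 lbf

With equal pressure on both faces, forces on the annular region cancel; the net push is pressure × rod cross-section.
Rod cross-section A_rod = π/4 × (5.32 in)² = 22.23 in^2
F = P × A_rod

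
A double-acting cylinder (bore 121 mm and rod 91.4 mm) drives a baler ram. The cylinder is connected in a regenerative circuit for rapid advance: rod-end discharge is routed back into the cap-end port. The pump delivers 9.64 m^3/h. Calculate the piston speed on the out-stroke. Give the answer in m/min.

In regeneration the rod-end outflow joins the pump flow into the cap end, so the net volume the pump must supply per unit advance equals the rod cross-section area.
Rod cross-section A_rod = π/4 × (91.4 mm)² = 6561 mm^2
v = Q_pump / A_rod

v ≈ 24.5 m/min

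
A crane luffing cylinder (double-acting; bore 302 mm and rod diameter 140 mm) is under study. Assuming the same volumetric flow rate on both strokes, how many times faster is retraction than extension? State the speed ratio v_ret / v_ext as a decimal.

v_ret/v_ext ≈ 1.27

Cap-side area A_cap = π/4 × (302 mm)² = 71630 mm^2
Rod-side annular area A_ann = π/4 × (302² − 140²) = 56240 mm^2
For equal Q, v ∝ 1/A, so v_ret/v_ext = A_cap/A_ann.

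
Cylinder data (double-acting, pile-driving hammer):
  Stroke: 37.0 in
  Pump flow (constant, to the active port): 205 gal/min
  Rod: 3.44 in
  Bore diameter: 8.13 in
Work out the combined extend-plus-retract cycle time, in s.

t ≈ 4.43 s

Cap-side area A_cap = π/4 × (8.13 in)² = 51.91 in^2
Rod-side annular area A_ann = π/4 × (8.13² − 3.44²) = 42.62 in^2
t_ext = A_cap·L/Q = 2.434 s
t_ret = A_ann·L/Q = 1.998 s
t_cycle = t_ext + t_ret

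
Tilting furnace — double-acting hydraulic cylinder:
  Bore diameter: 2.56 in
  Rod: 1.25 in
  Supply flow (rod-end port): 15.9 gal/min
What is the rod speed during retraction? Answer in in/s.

Rod-side annular area A_ann = π/4 × (2.56² − 1.25²) = 3.920 in^2
Flow into the rod-end port fills the annular volume.
v = Q / A

v ≈ 15.6 in/s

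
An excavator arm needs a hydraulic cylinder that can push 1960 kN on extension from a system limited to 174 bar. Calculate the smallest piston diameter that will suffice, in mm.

Extension force acts on the full piston face: F = P × (π/4)D².
D = √(4F / (πP)) = √(4 × 1960 kN / (π × 174 bar))

D ≈ 379 mm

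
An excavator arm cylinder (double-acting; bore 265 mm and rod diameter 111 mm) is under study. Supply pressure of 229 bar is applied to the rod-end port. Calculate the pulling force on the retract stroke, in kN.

Rod-side annular area A_ann = π/4 × (265² − 111²) = 45480 mm^2
On retraction the pressure acts on the annular area (bore minus rod).
F = P × A_ann

F ≈ 1040 kN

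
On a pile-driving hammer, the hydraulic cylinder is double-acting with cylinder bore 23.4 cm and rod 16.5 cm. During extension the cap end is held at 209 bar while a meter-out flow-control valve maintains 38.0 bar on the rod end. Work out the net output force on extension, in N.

F ≈ 8.17e5 N

Cap-side area A_cap = π/4 × (23.4 cm)² = 430.1 cm^2
Rod-side annular area A_ann = π/4 × (23.4² − 16.5²) = 216.2 cm^2
Net thrust = P_cap·A_cap − P_rod·A_ann = 8.988e5 N − 82170 N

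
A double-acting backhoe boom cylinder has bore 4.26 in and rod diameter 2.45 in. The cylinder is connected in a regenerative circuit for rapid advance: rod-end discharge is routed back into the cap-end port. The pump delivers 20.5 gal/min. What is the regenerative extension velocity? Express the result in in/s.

v ≈ 16.7 in/s

In regeneration the rod-end outflow joins the pump flow into the cap end, so the net volume the pump must supply per unit advance equals the rod cross-section area.
Rod cross-section A_rod = π/4 × (2.45 in)² = 4.714 in^2
v = Q_pump / A_rod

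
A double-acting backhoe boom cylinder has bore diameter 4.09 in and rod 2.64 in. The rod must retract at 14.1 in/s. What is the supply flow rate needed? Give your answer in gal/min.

Q ≈ 28.1 gal/min

Rod-side annular area A_ann = π/4 × (4.09² − 2.64²) = 7.664 in^2
Q = A × v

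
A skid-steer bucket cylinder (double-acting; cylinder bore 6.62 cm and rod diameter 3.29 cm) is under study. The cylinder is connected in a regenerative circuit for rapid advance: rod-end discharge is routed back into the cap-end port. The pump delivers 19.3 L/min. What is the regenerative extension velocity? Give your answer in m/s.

In regeneration the rod-end outflow joins the pump flow into the cap end, so the net volume the pump must supply per unit advance equals the rod cross-section area.
Rod cross-section A_rod = π/4 × (3.29 cm)² = 8.501 cm^2
v = Q_pump / A_rod

v ≈ 0.378 m/s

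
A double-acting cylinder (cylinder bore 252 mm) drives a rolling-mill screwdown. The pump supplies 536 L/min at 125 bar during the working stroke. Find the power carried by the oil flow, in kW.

Hydraulic power = P × Q

W ≈ 112 kW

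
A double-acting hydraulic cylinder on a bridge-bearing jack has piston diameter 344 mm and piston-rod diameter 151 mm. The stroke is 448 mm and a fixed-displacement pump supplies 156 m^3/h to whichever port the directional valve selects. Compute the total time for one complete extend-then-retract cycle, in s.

t ≈ 1.74 s

Cap-side area A_cap = π/4 × (344 mm)² = 92940 mm^2
Rod-side annular area A_ann = π/4 × (344² − 151²) = 75030 mm^2
t_ext = A_cap·L/Q = 0.9609 s
t_ret = A_ann·L/Q = 0.7757 s
t_cycle = t_ext + t_ret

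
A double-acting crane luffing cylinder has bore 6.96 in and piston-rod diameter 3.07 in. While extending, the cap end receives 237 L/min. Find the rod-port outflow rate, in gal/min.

Cap-side area A_cap = π/4 × (6.96 in)² = 38.05 in^2
Rod-side annular area A_ann = π/4 × (6.96² − 3.07²) = 30.64 in^2
Piston speed v = Q_in/A_cap; rod-end outflow Q_out = v × A_ann = Q_in × A_ann/A_cap.

Q_out ≈ 50.4 gal/min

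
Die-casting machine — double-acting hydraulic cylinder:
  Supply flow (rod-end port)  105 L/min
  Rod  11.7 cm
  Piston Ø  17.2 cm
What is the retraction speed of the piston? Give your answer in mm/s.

v ≈ 140 mm/s

Rod-side annular area A_ann = π/4 × (17.2² − 11.7²) = 124.8 cm^2
Flow into the rod-end port fills the annular volume.
v = Q / A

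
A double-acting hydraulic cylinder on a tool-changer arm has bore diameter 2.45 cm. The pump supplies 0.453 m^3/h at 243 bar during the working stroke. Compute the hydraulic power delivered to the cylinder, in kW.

Hydraulic power = P × Q

W ≈ 3.06 kW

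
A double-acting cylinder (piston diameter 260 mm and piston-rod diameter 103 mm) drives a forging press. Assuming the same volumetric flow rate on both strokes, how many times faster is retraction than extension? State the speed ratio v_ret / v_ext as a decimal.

Cap-side area A_cap = π/4 × (260 mm)² = 53090 mm^2
Rod-side annular area A_ann = π/4 × (260² − 103²) = 44760 mm^2
For equal Q, v ∝ 1/A, so v_ret/v_ext = A_cap/A_ann.

v_ret/v_ext ≈ 1.19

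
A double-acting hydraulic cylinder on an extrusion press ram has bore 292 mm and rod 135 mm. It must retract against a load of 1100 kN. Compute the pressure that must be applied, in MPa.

P ≈ 20.9 MPa

Rod-side annular area A_ann = π/4 × (292² − 135²) = 52650 mm^2
Retraction: pressure acts on the annular area.
P = F / A = 1100 kN / A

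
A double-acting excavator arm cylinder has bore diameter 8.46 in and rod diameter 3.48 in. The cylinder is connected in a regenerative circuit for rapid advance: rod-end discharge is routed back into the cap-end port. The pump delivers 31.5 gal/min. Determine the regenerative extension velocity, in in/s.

v ≈ 12.8 in/s

In regeneration the rod-end outflow joins the pump flow into the cap end, so the net volume the pump must supply per unit advance equals the rod cross-section area.
Rod cross-section A_rod = π/4 × (3.48 in)² = 9.511 in^2
v = Q_pump / A_rod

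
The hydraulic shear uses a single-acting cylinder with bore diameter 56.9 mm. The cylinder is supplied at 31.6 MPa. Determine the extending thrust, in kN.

Cap-side area A_cap = π/4 × (56.9 mm)² = 2543 mm^2
F = P × A_cap = 31.6 MPa × A_cap

F ≈ 80.4 kN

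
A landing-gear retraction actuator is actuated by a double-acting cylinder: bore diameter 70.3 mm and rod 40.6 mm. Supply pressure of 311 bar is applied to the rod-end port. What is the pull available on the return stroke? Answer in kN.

Rod-side annular area A_ann = π/4 × (70.3² − 40.6²) = 2587 mm^2
On retraction the pressure acts on the annular area (bore minus rod).
F = P × A_ann

F ≈ 80.5 kN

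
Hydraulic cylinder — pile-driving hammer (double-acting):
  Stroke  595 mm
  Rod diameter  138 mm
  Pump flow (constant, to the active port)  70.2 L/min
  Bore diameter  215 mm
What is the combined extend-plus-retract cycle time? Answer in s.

t ≈ 29.3 s

Cap-side area A_cap = π/4 × (215 mm)² = 36310 mm^2
Rod-side annular area A_ann = π/4 × (215² − 138²) = 21350 mm^2
t_ext = A_cap·L/Q = 18.46 s
t_ret = A_ann·L/Q = 10.86 s
t_cycle = t_ext + t_ret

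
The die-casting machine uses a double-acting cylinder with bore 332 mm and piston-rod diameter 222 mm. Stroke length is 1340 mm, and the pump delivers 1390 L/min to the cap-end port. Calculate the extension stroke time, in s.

t ≈ 5.01 s

Cap-side area A_cap = π/4 × (332 mm)² = 86570 mm^2
Swept volume V = A × L; t = V / Q = A·L / Q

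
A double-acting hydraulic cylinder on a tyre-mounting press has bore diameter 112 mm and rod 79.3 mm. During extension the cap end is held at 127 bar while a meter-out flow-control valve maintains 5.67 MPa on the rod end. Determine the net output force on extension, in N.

Cap-side area A_cap = π/4 × (112 mm)² = 9852 mm^2
Rod-side annular area A_ann = π/4 × (112² − 79.3²) = 4913 mm^2
Net thrust = P_cap·A_cap − P_rod·A_ann = 1.251e5 N − 27860 N

F ≈ 97300 N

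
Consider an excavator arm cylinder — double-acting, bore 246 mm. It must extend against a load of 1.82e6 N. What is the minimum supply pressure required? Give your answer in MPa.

P ≈ 38.3 MPa

Cap-side area A_cap = π/4 × (246 mm)² = 47530 mm^2
P = F / A = 1.82e6 N / A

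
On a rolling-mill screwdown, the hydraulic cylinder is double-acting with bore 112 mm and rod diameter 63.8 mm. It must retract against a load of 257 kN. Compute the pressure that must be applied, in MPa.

P ≈ 38.6 MPa

Rod-side annular area A_ann = π/4 × (112² − 63.8²) = 6655 mm^2
Retraction: pressure acts on the annular area.
P = F / A = 257 kN / A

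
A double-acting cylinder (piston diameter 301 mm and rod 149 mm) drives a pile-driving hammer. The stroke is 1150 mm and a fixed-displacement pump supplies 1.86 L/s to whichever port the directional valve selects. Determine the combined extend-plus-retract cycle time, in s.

Cap-side area A_cap = π/4 × (301 mm)² = 71160 mm^2
Rod-side annular area A_ann = π/4 × (301² − 149²) = 53720 mm^2
t_ext = A_cap·L/Q = 44.00 s
t_ret = A_ann·L/Q = 33.21 s
t_cycle = t_ext + t_ret

t ≈ 77.2 s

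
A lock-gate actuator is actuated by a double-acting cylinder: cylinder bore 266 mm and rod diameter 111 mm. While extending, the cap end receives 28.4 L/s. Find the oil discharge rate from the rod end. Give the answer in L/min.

Cap-side area A_cap = π/4 × (266 mm)² = 55570 mm^2
Rod-side annular area A_ann = π/4 × (266² − 111²) = 45890 mm^2
Piston speed v = Q_in/A_cap; rod-end outflow Q_out = v × A_ann = Q_in × A_ann/A_cap.

Q_out ≈ 1410 L/min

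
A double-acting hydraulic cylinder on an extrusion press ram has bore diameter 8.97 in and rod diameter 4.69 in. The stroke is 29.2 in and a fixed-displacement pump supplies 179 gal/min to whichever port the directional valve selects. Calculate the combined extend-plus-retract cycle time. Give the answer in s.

t ≈ 4.62 s

Cap-side area A_cap = π/4 × (8.97 in)² = 63.19 in^2
Rod-side annular area A_ann = π/4 × (8.97² − 4.69²) = 45.92 in^2
t_ext = A_cap·L/Q = 2.678 s
t_ret = A_ann·L/Q = 1.946 s
t_cycle = t_ext + t_ret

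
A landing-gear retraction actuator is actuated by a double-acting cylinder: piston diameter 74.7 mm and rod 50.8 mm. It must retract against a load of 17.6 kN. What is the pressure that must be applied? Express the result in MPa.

P ≈ 7.47 MPa

Rod-side annular area A_ann = π/4 × (74.7² − 50.8²) = 2356 mm^2
Retraction: pressure acts on the annular area.
P = F / A = 17.6 kN / A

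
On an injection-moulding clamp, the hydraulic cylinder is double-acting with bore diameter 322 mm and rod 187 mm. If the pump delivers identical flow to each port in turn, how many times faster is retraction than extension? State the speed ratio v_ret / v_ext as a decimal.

v_ret/v_ext ≈ 1.51

Cap-side area A_cap = π/4 × (322 mm)² = 81430 mm^2
Rod-side annular area A_ann = π/4 × (322² − 187²) = 53970 mm^2
For equal Q, v ∝ 1/A, so v_ret/v_ext = A_cap/A_ann.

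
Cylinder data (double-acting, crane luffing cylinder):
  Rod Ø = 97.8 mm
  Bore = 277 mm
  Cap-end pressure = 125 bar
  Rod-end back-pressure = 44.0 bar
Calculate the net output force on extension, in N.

Cap-side area A_cap = π/4 × (277 mm)² = 60260 mm^2
Rod-side annular area A_ann = π/4 × (277² − 97.8²) = 52750 mm^2
Net thrust = P_cap·A_cap − P_rod·A_ann = 7.533e5 N − 2.321e5 N

F ≈ 5.21e5 N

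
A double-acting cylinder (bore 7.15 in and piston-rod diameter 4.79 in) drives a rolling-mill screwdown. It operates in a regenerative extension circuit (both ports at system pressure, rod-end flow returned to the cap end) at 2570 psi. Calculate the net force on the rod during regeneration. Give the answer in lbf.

With equal pressure on both faces, forces on the annular region cancel; the net push is pressure × rod cross-section.
Rod cross-section A_rod = π/4 × (4.79 in)² = 18.02 in^2
F = P × A_rod

F ≈ 46300 lbf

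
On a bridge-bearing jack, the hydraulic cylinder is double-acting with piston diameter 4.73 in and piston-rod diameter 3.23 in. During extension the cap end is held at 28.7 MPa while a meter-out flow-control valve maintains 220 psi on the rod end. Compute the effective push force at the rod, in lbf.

Cap-side area A_cap = π/4 × (4.73 in)² = 17.57 in^2
Rod-side annular area A_ann = π/4 × (4.73² − 3.23²) = 9.378 in^2
Net thrust = P_cap·A_cap − P_rod·A_ann = 73140 lbf − 2063 lbf

F ≈ 71100 lbf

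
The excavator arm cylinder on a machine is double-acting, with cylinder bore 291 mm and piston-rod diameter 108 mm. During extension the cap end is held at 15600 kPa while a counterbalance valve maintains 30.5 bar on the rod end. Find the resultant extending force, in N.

Cap-side area A_cap = π/4 × (291 mm)² = 66510 mm^2
Rod-side annular area A_ann = π/4 × (291² − 108²) = 57350 mm^2
Net thrust = P_cap·A_cap − P_rod·A_ann = 1.038e6 N − 1.749e5 N

F ≈ 8.63e5 N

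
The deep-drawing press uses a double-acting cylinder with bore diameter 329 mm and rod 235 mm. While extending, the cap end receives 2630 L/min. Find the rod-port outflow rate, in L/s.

Cap-side area A_cap = π/4 × (329 mm)² = 85010 mm^2
Rod-side annular area A_ann = π/4 × (329² − 235²) = 41640 mm^2
Piston speed v = Q_in/A_cap; rod-end outflow Q_out = v × A_ann = Q_in × A_ann/A_cap.

Q_out ≈ 21.5 L/s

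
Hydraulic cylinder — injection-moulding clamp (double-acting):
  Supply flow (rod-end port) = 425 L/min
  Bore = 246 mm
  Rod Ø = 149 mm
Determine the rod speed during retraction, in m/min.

Rod-side annular area A_ann = π/4 × (246² − 149²) = 30090 mm^2
Flow into the rod-end port fills the annular volume.
v = Q / A

v ≈ 14.1 m/min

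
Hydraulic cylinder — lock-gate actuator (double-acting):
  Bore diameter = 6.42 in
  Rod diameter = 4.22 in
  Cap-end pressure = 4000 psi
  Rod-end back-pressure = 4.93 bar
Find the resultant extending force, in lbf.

F ≈ 1.28e5 lbf

Cap-side area A_cap = π/4 × (6.42 in)² = 32.37 in^2
Rod-side annular area A_ann = π/4 × (6.42² − 4.22²) = 18.38 in^2
Net thrust = P_cap·A_cap − P_rod·A_ann = 1.295e5 lbf − 1315 lbf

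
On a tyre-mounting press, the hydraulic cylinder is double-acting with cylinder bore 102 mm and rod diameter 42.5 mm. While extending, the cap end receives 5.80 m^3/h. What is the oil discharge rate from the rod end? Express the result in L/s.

Cap-side area A_cap = π/4 × (102 mm)² = 8171 mm^2
Rod-side annular area A_ann = π/4 × (102² − 42.5²) = 6753 mm^2
Piston speed v = Q_in/A_cap; rod-end outflow Q_out = v × A_ann = Q_in × A_ann/A_cap.

Q_out ≈ 1.33 L/s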